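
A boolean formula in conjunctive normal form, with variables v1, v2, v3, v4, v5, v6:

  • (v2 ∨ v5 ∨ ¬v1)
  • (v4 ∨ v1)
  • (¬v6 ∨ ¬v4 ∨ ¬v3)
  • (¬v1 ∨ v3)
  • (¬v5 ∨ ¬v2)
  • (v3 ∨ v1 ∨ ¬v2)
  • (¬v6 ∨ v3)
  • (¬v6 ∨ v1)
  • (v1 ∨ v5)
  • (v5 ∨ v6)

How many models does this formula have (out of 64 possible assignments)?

The models are:
  v1=F v2=F v3=F v4=T v5=T v6=F
  v1=F v2=F v3=T v4=T v5=T v6=F
  v1=T v2=F v3=T v4=F v5=T v6=F
  v1=T v2=F v3=T v4=F v5=T v6=T
  v1=T v2=F v3=T v4=T v5=T v6=F
  v1=T v2=T v3=T v4=F v5=F v6=T
That's 6 in total.

6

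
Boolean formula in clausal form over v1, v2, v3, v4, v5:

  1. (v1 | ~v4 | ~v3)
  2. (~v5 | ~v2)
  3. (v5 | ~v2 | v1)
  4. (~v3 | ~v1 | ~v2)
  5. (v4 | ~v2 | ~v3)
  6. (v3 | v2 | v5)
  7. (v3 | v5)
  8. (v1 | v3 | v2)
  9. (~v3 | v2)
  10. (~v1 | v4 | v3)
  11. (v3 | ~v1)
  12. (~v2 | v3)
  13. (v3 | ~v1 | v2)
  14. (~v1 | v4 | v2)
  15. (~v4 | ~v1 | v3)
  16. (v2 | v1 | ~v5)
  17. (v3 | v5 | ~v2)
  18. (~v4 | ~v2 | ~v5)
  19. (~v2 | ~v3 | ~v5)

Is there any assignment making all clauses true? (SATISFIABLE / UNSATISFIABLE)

v2 = True:
  propagation gives v5=False, v1=True, v3=False; an empty clause results — contradiction.
v2 = False:
  propagation gives v3=False, v5=True, v1=True; an empty clause results — contradiction.
Every branch closes, so no satisfying assignment exists.

UNSATISFIABLE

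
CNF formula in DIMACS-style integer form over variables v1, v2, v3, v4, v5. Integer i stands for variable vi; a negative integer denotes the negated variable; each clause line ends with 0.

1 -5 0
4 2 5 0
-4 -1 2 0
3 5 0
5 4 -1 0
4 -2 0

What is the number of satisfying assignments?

7

Satisfying assignments:
  v1=F v2=F v3=T v4=T v5=F
  v1=F v2=T v3=T v4=T v5=F
  v1=T v2=F v3=F v4=F v5=T
  v1=T v2=F v3=T v4=F v5=T
  v1=T v2=T v3=F v4=T v5=T
  v1=T v2=T v3=T v4=T v5=F
  v1=T v2=T v3=T v4=T v5=T
Count: 7.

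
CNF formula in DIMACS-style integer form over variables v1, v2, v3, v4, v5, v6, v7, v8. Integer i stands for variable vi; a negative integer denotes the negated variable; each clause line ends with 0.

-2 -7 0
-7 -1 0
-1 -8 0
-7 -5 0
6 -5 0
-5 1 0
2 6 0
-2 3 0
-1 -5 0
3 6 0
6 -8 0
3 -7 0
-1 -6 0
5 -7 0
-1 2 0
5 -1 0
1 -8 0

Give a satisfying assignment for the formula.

Pure literal: v3 appears only positively; assign v3 = True.
Pure literal: v7 appears only negated; assign v7 = False.
Branch on v1: take v1 = False.
  then v5 is forced to False.
  then v8 is forced to False.
Branch on v2: take v2 = True.
v4, v6 are now unconstrained; take v4 = False, v6 = False.
Every clause has at least one true literal under this assignment.
Check each clause:
  1. (¬v2 ∨ ¬v7) — ¬v7 is true.
  2. (¬v1 ∨ ¬v7) — ¬v7 is true.
  3. (¬v8 ∨ ¬v1) — ¬v8 is true.
  4. (¬v5 ∨ ¬v7) — ¬v7 is true.
  5. (v6 ∨ ¬v5) — ¬v5 is true.
  6. (¬v5 ∨ v1) — ¬v5 is true.
  7. (v6 ∨ v2) — v2 is true.
  8. (v3 ∨ ¬v2) — v3 is true.
  9. (¬v5 ∨ ¬v1) — ¬v5 is true.
  10. (v3 ∨ v6) — v3 is true.
  11. (v6 ∨ ¬v8) — ¬v8 is true.
  12. (v3 ∨ ¬v7) — ¬v7 is true.
  13. (¬v1 ∨ ¬v6) — ¬v6 is true.
  14. (¬v7 ∨ v5) — ¬v7 is true.
  15. (v2 ∨ ¬v1) — v2 is true.
  16. (v5 ∨ ¬v1) — ¬v1 is true.
  17. (¬v8 ∨ v1) — ¬v8 is true.

v1=F  v2=T  v3=T  v4=F  v5=F  v6=F  v7=F  v8=F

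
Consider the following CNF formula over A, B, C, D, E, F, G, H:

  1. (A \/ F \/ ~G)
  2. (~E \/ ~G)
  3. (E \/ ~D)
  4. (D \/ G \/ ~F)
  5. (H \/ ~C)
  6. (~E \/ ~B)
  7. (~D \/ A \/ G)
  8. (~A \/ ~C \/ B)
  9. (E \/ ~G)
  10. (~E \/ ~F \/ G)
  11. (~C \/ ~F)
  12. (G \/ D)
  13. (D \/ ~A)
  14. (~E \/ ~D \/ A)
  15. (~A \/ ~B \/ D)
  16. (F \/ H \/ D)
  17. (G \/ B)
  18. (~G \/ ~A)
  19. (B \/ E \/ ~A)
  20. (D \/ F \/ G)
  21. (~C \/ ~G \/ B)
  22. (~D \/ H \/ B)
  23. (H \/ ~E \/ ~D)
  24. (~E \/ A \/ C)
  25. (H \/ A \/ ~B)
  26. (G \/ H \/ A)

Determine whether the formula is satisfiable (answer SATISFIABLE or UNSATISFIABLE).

G = True:
  propagation gives E=False; an empty clause results — contradiction.
G = False:
  propagation gives D=True, E=True, B=False; an empty clause results — contradiction.
Every branch closes, so no satisfying assignment exists.

UNSATISFIABLE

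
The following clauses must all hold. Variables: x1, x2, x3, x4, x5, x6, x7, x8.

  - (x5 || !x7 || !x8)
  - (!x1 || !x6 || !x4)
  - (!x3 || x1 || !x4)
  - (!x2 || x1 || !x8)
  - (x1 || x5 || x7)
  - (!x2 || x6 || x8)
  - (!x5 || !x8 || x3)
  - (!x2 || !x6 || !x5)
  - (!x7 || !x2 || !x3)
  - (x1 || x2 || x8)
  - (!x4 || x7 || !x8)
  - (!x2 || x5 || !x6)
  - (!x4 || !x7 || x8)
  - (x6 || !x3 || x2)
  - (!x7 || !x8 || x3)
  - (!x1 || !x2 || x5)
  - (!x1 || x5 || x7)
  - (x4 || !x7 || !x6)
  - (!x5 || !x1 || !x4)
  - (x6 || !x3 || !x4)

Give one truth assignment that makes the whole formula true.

x1 = True, x2 = False, x3 = False, x4 = False, x5 = True, x6 = False, x7 = True, x8 = False

Check each clause:
  1. (!x8 || x5 || !x7) — !x8 is true.
  2. (!x1 || !x4 || !x6) — !x6 is true.
  3. (!x3 || !x4 || x1) — x1 is true.
  4. (x1 || !x8 || !x2) — !x8 is true.
  5. (x7 || x5 || x1) — x1 is true.
  6. (x6 || !x2 || x8) — !x2 is true.
  7. (!x8 || x3 || !x5) — !x8 is true.
  8. (!x5 || !x6 || !x2) — !x6 is true.
  9. (!x3 || !x2 || !x7) — !x3 is true.
  10. (x8 || x2 || x1) — x1 is true.
  11. (!x4 || !x8 || x7) — !x8 is true.
  12. (!x6 || x5 || !x2) — !x6 is true.
  13. (x8 || !x7 || !x4) — !x4 is true.
  14. (!x3 || x2 || x6) — !x3 is true.
  15. (!x7 || x3 || !x8) — !x8 is true.
  16. (x5 || !x1 || !x2) — x5 is true.
  17. (x7 || !x1 || x5) — x5 is true.
  18. (!x7 || !x6 || x4) — !x6 is true.
  19. (!x5 || !x1 || !x4) — !x4 is true.
  20. (!x4 || x6 || !x3) — !x4 is true.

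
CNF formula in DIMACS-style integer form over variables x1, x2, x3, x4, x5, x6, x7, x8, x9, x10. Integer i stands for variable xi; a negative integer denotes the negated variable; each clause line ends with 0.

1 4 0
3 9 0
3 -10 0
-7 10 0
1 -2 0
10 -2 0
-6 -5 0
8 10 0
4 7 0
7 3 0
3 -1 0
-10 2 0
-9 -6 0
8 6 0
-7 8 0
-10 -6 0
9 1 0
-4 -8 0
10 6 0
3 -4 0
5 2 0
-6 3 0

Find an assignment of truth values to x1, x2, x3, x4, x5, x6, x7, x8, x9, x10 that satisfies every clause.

x1=True  x2=True  x3=True  x4=False  x5=False  x6=False  x7=True  x8=True  x9=False  x10=True

Check each clause:
  1. {x1, x4} — x1 is true.
  2. {x9, x3} — x3 is true.
  3. {¬x10, x3} — x3 is true.
  4. {¬x7, x10} — x10 is true.
  5. {x1, ¬x2} — x1 is true.
  6. {x10, ¬x2} — x10 is true.
  7. {¬x5, ¬x6} — ¬x6 is true.
  8. {x10, x8} — x8 is true.
  9. {x4, x7} — x7 is true.
  10. {x7, x3} — x3 is true.
  11. {¬x1, x3} — x3 is true.
  12. {¬x10, x2} — x2 is true.
  13. {¬x9, ¬x6} — ¬x6 is true.
  14. {x8, x6} — x8 is true.
  15. {¬x7, x8} — x8 is true.
  16. {¬x6, ¬x10} — ¬x6 is true.
  17. {x1, x9} — x1 is true.
  18. {¬x8, ¬x4} — ¬x4 is true.
  19. {x6, x10} — x10 is true.
  20. {x3, ¬x4} — x3 is true.
  21. {x5, x2} — x2 is true.
  22. {¬x6, x3} — ¬x6 is true.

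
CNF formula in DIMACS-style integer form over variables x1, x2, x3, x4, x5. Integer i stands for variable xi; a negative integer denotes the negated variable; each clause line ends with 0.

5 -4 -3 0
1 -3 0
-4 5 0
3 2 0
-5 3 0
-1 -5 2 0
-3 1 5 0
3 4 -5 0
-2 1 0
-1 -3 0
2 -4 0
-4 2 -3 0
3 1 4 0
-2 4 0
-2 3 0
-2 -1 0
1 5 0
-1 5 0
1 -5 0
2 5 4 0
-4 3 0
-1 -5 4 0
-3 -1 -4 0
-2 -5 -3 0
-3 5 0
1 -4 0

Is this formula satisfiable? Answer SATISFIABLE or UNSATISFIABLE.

UNSATISFIABLE

x3 = True:
  propagation gives x1=True; an empty clause results — contradiction.
x3 = False:
  propagation gives x2=True; an empty clause results — contradiction.
Every branch closes, so no satisfying assignment exists.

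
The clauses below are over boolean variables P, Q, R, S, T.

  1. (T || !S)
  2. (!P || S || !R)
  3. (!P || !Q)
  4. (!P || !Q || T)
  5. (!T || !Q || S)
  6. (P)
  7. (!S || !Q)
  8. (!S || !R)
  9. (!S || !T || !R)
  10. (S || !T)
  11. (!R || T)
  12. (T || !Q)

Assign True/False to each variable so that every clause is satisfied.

P = True, Q = False, R = False, S = False, T = False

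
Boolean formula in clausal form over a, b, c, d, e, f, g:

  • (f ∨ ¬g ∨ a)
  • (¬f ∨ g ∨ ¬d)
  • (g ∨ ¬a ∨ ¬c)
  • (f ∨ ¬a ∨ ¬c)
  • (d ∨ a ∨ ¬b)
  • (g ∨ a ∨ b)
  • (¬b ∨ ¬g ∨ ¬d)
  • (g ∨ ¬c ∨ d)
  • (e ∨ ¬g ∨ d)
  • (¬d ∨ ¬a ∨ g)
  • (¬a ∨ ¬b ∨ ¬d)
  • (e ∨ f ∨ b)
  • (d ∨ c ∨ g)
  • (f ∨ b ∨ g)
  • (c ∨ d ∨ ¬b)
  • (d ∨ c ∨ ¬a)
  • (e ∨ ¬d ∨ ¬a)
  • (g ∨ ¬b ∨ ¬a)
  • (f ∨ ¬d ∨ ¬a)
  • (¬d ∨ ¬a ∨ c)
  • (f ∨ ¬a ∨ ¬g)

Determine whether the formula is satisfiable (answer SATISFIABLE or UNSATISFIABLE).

Branch on a: take a = False.
Set b = True and propagate.
  then d is forced to True.
  then g is forced to False.
  then f is forced to False.
c, e are now unconstrained; take c = False, e = False.
Every clause has at least one true literal under this assignment.
So a = False, b = True, c = False, d = True, e = False, f = False, g = False is a satisfying assignment.

SATISFIABLE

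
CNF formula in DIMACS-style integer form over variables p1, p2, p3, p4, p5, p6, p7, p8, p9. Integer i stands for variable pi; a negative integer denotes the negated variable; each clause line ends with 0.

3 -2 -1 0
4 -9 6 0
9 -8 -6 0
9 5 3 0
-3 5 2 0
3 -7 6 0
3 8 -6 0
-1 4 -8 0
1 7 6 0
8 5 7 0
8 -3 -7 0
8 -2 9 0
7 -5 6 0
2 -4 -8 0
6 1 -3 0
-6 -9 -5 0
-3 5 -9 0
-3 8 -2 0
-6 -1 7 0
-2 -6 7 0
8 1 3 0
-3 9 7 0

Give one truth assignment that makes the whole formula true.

p1=True, p2=True, p3=True, p4=True, p5=True, p6=False, p7=True, p8=True, p9=False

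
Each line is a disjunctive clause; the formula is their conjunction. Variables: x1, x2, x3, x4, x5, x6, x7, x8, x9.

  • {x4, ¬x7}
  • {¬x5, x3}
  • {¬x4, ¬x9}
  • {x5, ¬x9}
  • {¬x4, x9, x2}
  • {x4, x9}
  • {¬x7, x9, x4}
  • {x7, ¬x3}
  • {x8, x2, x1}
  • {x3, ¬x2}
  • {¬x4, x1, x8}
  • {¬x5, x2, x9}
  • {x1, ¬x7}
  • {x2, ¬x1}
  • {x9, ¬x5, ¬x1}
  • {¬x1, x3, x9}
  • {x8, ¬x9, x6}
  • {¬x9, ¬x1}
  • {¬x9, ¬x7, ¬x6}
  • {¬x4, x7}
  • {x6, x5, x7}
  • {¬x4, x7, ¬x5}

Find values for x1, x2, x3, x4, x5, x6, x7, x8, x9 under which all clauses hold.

x1 = 1, x2 = 1, x3 = 1, x4 = 1, x5 = 0, x6 = 0, x7 = 1, x8 = 0, x9 = 0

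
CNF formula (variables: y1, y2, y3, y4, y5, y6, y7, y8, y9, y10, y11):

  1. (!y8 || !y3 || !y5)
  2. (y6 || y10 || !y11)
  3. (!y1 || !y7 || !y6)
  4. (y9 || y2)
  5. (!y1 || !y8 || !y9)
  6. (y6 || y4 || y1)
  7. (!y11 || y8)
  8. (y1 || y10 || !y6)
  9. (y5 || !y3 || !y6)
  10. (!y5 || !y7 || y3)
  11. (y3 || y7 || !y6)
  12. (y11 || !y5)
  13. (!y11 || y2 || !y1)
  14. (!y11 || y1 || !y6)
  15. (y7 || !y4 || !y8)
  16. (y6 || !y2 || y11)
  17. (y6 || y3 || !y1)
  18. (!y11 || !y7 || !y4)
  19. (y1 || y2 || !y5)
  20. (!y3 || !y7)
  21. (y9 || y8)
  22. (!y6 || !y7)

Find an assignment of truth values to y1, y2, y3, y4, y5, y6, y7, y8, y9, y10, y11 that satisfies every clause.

y1 = False, y2 = False, y3 = False, y4 = True, y5 = False, y6 = False, y7 = False, y8 = False, y9 = True, y10 = True, y11 = False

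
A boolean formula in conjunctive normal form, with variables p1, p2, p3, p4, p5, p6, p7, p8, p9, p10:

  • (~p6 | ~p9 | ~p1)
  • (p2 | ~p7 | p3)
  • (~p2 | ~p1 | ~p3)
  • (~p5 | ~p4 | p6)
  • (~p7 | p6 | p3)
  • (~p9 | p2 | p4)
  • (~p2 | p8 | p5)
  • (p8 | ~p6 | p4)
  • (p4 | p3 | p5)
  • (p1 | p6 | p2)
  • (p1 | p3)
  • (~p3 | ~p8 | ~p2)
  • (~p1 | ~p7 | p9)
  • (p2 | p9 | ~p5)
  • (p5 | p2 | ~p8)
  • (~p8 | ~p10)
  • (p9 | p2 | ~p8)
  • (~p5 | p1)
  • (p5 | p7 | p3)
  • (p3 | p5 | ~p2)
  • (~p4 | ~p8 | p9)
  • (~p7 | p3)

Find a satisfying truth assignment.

p1=True, p2=True, p3=False, p4=False, p5=True, p6=False, p7=False, p8=False, p9=True, p10=False

Check each clause:
  1. (~p6 | ~p9 | ~p1) — ~p6 is true.
  2. (p3 | ~p7 | p2) — ~p7 is true.
  3. (~p2 | ~p1 | ~p3) — ~p3 is true.
  4. (~p5 | ~p4 | p6) — ~p4 is true.
  5. (~p7 | p3 | p6) — ~p7 is true.
  6. (p2 | ~p9 | p4) — p2 is true.
  7. (~p2 | p5 | p8) — p5 is true.
  8. (p8 | p4 | ~p6) — ~p6 is true.
  9. (p4 | p3 | p5) — p5 is true.
  10. (p1 | p2 | p6) — p1 is true.
  11. (p3 | p1) — p1 is true.
  12. (~p2 | ~p3 | ~p8) — ~p8 is true.
  13. (~p1 | p9 | ~p7) — p9 is true.
  14. (p2 | p9 | ~p5) — p9 is true.
  15. (p2 | ~p8 | p5) — ~p8 is true.
  16. (~p10 | ~p8) — ~p8 is true.
  17. (p2 | ~p8 | p9) — ~p8 is true.
  18. (~p5 | p1) — p1 is true.
  19. (p3 | p7 | p5) — p5 is true.
  20. (p5 | p3 | ~p2) — p5 is true.
  21. (~p8 | p9 | ~p4) — ~p8 is true.
  22. (~p7 | p3) — ~p7 is true.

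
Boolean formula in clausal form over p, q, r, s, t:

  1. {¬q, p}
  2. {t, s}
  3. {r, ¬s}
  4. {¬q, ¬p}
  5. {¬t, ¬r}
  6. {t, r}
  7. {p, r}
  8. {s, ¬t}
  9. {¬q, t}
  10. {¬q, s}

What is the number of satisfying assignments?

2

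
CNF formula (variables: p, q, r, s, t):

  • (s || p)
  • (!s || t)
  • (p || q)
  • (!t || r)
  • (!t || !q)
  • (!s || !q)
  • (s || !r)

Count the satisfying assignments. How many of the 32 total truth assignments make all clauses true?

Satisfying assignments:
  p=T q=F r=F s=F t=F
  p=T q=F r=T s=T t=T
  p=T q=T r=F s=F t=F
Count: 3.

3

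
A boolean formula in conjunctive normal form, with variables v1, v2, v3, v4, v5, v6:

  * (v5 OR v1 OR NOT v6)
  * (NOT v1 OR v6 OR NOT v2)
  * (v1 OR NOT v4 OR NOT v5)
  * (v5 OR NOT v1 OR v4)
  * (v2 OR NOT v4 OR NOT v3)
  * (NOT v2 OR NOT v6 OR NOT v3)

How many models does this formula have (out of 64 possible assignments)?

Case analysis on v1 and v2:
  v1=T, v2=T: remaining (v3,v4,v5,v6) ∈ {(F,F,T,T); (F,T,F,T); (F,T,T,T)} — 3.
  v1=T, v2=F: v6 free; 4 ways for (v3,v4,v5) × 2^1 = 8.
  v1=F, v2=T: 7 of the 16 assignments to (v3,v4,v5,v6) work.
  v1=F, v2=F: 7 of the 16 assignments to (v3,v4,v5,v6) work.
Total: 3 + 8 + 7 + 7 = 25.

25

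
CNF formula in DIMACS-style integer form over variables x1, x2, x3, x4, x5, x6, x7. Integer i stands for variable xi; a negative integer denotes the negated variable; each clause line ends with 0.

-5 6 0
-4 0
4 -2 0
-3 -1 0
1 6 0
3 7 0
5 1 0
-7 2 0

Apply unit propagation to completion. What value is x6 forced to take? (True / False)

Unit clause (~x4) sets x4 = False.
(~x2 | x4) with x4 = False leaves only ~x2, so x2 = False.
(~x7 | x2) with x2 = False leaves only ~x7, so x7 = False.
(x3 | x7) with x7 = False leaves only x3, so x3 = True.
(~x1 | ~x3) with x3 = True leaves only ~x1, so x1 = False.
(x1 | x6): since x1 = False, the clause reduces to (x6). x6 = True.

True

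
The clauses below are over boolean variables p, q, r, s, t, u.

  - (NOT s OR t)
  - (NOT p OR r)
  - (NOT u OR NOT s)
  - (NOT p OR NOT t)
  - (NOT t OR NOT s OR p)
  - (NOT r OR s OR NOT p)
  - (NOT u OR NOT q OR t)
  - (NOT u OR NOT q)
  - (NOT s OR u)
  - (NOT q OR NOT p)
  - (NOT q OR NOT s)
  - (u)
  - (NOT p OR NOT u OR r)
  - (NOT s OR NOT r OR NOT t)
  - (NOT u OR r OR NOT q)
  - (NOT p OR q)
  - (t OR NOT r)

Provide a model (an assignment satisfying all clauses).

p=False  q=False  r=False  s=False  t=False  u=True

Check each clause:
  1. (t OR NOT s) — NOT s is true.
  2. (NOT p OR r) — NOT p is true.
  3. (NOT u OR NOT s) — NOT s is true.
  4. (NOT p OR NOT t) — NOT t is true.
  5. (NOT s OR p OR NOT t) — NOT t is true.
  6. (NOT p OR NOT r OR s) — NOT r is true.
  7. (t OR NOT q OR NOT u) — NOT q is true.
  8. (NOT q OR NOT u) — NOT q is true.
  9. (u OR NOT s) — NOT s is true.
  10. (NOT q OR NOT p) — NOT q is true.
  11. (NOT q OR NOT s) — NOT s is true.
  12. (u) — u is true.
  13. (r OR NOT u OR NOT p) — NOT p is true.
  14. (NOT r OR NOT t OR NOT s) — NOT t is true.
  15. (r OR NOT q OR NOT u) — NOT q is true.
  16. (q OR NOT p) — NOT p is true.
  17. (NOT r OR t) — NOT r is true.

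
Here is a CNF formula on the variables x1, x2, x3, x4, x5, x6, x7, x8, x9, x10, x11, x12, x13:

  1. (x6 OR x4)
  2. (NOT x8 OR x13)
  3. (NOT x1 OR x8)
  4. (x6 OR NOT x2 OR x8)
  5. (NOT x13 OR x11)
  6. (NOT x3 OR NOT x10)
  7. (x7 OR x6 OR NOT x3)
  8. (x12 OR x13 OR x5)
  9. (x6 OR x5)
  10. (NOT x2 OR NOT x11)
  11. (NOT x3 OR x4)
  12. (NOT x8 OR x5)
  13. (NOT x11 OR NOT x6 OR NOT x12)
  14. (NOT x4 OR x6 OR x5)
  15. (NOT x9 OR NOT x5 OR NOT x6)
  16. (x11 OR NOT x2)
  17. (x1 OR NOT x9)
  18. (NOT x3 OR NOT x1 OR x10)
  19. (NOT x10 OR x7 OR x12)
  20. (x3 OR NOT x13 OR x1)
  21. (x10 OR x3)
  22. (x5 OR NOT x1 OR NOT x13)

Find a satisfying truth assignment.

x1=False, x2=False, x3=True, x4=True, x5=True, x6=True, x7=True, x8=False, x9=False, x10=False, x11=True, x12=False, x13=True

Check each clause:
  1. (x4 OR x6) — x4 is true.
  2. (x13 OR NOT x8) — NOT x8 is true.
  3. (x8 OR NOT x1) — NOT x1 is true.
  4. (NOT x2 OR x8 OR x6) — x6 is true.
  5. (NOT x13 OR x11) — x11 is true.
  6. (NOT x3 OR NOT x10) — NOT x10 is true.
  7. (x7 OR x6 OR NOT x3) — x6 is true.
  8. (x12 OR x13 OR x5) — x13 is true.
  9. (x6 OR x5) — x5 is true.
  10. (NOT x11 OR NOT x2) — NOT x2 is true.
  11. (x4 OR NOT x3) — x4 is true.
  12. (x5 OR NOT x8) — NOT x8 is true.
  13. (NOT x11 OR NOT x6 OR NOT x12) — NOT x12 is true.
  14. (NOT x4 OR x6 OR x5) — x5 is true.
  15. (NOT x6 OR NOT x5 OR NOT x9) — NOT x9 is true.
  16. (NOT x2 OR x11) — x11 is true.
  17. (x1 OR NOT x9) — NOT x9 is true.
  18. (NOT x1 OR NOT x3 OR x10) — NOT x1 is true.
  19. (x12 OR x7 OR NOT x10) — NOT x10 is true.
  20. (x1 OR NOT x13 OR x3) — x3 is true.
  21. (x10 OR x3) — x3 is true.
  22. (NOT x13 OR NOT x1 OR x5) — x5 is true.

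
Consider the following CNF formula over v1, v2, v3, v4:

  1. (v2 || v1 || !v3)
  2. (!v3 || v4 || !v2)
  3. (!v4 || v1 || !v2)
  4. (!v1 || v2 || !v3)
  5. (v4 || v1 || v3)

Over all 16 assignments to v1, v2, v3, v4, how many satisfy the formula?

6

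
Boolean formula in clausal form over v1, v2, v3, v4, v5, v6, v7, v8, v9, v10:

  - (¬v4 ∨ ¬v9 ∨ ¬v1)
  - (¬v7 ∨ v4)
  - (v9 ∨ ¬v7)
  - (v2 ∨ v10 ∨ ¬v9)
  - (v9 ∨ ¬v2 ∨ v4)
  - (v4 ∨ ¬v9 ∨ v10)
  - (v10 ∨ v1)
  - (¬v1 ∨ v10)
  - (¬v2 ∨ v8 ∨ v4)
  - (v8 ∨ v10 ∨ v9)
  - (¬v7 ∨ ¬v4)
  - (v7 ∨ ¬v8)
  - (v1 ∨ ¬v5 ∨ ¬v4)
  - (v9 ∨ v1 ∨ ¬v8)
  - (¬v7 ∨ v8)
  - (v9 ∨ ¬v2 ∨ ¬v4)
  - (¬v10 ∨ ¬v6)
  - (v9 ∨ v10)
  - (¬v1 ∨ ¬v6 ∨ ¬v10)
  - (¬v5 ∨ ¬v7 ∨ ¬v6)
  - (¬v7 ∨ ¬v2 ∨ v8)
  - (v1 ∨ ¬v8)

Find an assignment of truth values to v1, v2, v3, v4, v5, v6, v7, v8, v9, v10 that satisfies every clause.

v5 occurs only negated in the remaining clauses — set v5 = False.
Pure literal: v6 appears only negated; assign v6 = False.
Try v1 = False.
  then v10 is forced to True.
  then v8 is forced to False.
  then v7 is forced to False.
For the remaining variables, v2 = True, v3 = False, v4 = True, v9 = True works.

v1=F, v2=T, v3=F, v4=T, v5=F, v6=F, v7=F, v8=F, v9=T, v10=T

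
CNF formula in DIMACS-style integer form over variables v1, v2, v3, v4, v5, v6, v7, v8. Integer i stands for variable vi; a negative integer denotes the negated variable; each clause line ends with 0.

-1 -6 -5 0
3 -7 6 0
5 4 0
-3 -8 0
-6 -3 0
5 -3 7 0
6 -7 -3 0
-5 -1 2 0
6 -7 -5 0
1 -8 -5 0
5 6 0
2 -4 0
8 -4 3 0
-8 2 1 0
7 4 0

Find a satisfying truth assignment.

v1=T, v2=T, v3=F, v4=T, v5=F, v6=T, v7=F, v8=T

Check each clause:
  1. (NOT v6 OR NOT v1 OR NOT v5) — NOT v5 is true.
  2. (NOT v7 OR v6 OR v3) — NOT v7 is true.
  3. (v4 OR v5) — v4 is true.
  4. (NOT v8 OR NOT v3) — NOT v3 is true.
  5. (NOT v6 OR NOT v3) — NOT v3 is true.
  6. (v7 OR v5 OR NOT v3) — NOT v3 is true.
  7. (v6 OR NOT v3 OR NOT v7) — NOT v7 is true.
  8. (NOT v5 OR NOT v1 OR v2) — v2 is true.
  9. (NOT v7 OR NOT v5 OR v6) — NOT v7 is true.
  10. (NOT v5 OR NOT v8 OR v1) — v1 is true.
  11. (v6 OR v5) — v6 is true.
  12. (NOT v4 OR v2) — v2 is true.
  13. (v3 OR NOT v4 OR v8) — v8 is true.
  14. (NOT v8 OR v1 OR v2) — v1 is true.
  15. (v4 OR v7) — v4 is true.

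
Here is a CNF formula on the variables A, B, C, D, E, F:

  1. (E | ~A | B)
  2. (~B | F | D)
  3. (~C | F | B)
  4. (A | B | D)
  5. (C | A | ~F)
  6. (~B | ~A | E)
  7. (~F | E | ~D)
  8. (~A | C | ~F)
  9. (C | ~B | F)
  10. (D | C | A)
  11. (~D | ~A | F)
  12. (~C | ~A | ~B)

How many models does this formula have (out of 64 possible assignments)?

11

Split on A, then B.
  A=1, B=1: a clause becomes empty — 0.
  A=1, B=0: remaining (C,D,E,F) ∈ {(0,0,1,0); (1,0,1,1); (1,1,1,1)} — 3.
  A=0, B=1: 5 of the 16 assignments to (C,D,E,F) work.
  A=0, B=0: remaining (C,D,E,F) ∈ {(0,1,0,0); (0,1,1,0); (1,1,1,1)} — 3.
Total: 0 + 3 + 5 + 3 = 11.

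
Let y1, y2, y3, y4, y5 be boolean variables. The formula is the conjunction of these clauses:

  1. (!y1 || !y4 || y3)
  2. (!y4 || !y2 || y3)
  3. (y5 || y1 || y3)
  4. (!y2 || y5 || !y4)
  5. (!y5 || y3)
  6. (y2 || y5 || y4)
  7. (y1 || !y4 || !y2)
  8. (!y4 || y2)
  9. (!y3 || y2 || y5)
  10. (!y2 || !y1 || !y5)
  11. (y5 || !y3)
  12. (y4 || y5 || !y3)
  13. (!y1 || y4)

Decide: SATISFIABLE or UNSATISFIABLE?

SATISFIABLE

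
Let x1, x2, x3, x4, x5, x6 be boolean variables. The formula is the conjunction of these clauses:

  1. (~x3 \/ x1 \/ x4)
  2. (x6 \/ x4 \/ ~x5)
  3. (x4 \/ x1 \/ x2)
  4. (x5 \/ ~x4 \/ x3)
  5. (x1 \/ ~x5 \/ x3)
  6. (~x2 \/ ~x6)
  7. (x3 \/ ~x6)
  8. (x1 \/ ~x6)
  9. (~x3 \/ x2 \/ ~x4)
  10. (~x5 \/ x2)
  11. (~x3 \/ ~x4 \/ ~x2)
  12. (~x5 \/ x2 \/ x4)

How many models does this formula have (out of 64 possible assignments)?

7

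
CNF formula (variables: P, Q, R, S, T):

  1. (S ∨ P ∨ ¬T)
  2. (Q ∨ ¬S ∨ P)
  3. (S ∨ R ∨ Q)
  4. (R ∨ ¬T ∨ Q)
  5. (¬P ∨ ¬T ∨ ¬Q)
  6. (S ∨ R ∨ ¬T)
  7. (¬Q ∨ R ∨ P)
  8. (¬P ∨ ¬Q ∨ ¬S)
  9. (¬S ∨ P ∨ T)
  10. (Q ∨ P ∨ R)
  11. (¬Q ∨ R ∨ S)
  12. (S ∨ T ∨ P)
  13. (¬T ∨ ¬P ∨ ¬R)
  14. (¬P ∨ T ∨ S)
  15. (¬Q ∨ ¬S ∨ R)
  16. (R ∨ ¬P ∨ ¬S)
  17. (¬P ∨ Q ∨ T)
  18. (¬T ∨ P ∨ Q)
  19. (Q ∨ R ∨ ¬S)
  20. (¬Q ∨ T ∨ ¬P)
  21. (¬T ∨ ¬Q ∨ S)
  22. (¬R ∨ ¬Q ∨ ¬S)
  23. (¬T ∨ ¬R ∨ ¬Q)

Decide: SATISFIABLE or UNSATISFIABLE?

Q = True:
  S = True:
    propagation gives P=False, R=True; an empty clause results — contradiction.
  S = False:
    propagation gives R=True, T=False, P=True; an empty clause results — contradiction.
Q = False:
  P = True:
    propagation gives T=True, R=True; an empty clause results — contradiction.
  P = False:
    propagation gives S=False, T=False; an empty clause results — contradiction.
Every branch closes, so no satisfying assignment exists.

UNSATISFIABLE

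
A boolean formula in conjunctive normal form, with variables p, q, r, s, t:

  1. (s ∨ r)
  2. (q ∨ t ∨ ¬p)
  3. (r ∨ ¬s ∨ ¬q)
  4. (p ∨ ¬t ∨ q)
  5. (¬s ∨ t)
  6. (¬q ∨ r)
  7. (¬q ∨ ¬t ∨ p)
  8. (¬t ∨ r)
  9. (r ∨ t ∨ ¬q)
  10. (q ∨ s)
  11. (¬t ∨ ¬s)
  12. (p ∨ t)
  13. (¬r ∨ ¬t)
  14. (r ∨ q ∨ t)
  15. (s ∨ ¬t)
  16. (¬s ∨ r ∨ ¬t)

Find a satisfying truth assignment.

Set p = True and propagate.
For the remaining variables, q = True, r = True, s = False, t = False works.

p=T  q=T  r=T  s=F  t=F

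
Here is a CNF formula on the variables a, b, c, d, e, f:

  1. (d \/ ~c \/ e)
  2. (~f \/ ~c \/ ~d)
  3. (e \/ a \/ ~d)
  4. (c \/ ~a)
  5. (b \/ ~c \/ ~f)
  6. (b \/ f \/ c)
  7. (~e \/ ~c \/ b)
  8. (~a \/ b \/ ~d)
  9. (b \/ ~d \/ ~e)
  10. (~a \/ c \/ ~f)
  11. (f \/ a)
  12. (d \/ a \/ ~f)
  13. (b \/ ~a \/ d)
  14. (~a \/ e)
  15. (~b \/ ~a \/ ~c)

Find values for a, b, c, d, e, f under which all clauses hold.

Branch on a: take a = False.
  then f is forced to True.
  then d is forced to True.
  then c is forced to False.
  then e is forced to True.
  then b is forced to True.
Every clause has at least one true literal under this assignment.

a=0, b=1, c=0, d=1, e=1, f=1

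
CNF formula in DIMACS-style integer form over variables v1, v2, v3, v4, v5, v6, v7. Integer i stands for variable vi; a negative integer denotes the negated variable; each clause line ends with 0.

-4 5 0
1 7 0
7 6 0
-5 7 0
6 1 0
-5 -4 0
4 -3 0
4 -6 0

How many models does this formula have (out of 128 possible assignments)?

4

The models are:
  v1=T v2=F v3=F v4=F v5=F v6=F v7=T
  v1=T v2=F v3=F v4=F v5=T v6=F v7=T
  v1=T v2=T v3=F v4=F v5=F v6=F v7=T
  v1=T v2=T v3=F v4=F v5=T v6=F v7=T
That's 4 in total.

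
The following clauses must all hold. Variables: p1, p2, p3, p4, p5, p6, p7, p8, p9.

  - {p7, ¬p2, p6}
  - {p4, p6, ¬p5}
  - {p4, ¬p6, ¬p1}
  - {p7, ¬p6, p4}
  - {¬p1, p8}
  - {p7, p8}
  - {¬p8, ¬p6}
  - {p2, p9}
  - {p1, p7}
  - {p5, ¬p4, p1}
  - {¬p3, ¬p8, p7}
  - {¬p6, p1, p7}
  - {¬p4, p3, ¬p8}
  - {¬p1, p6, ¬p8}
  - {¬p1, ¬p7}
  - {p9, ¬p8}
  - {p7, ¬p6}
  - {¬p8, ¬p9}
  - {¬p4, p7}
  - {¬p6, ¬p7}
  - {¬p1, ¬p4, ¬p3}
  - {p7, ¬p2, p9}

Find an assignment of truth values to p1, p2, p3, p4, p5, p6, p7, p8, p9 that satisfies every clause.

p1=False  p2=False  p3=True  p4=True  p5=True  p6=False  p7=True  p8=False  p9=True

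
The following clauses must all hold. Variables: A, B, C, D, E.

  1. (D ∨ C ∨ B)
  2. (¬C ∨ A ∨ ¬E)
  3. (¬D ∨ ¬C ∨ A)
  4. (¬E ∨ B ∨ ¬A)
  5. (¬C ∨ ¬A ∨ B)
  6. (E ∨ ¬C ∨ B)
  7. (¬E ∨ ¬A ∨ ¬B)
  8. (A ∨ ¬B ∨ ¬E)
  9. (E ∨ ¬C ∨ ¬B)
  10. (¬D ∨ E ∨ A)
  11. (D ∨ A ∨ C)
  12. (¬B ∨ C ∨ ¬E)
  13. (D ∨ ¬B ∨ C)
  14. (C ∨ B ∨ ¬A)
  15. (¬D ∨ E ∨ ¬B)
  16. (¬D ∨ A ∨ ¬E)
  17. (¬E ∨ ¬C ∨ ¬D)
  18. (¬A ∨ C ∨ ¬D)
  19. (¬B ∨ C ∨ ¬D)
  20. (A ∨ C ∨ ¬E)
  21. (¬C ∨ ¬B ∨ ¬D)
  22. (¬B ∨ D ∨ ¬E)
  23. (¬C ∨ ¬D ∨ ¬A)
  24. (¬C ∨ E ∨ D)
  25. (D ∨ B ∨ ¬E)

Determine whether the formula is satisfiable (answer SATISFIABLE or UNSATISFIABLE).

C = True:
  E = True:
    propagation gives A=True, B=True; an empty clause results — contradiction.
  E = False:
    propagation gives B=True; an empty clause results — contradiction.
C = False:
  B = True:
    propagation gives E=False, D=True; an empty clause results — contradiction.
  B = False:
    propagation gives D=True, A=False, E=True; an empty clause results — contradiction.
Every branch closes, so no satisfying assignment exists.

UNSATISFIABLE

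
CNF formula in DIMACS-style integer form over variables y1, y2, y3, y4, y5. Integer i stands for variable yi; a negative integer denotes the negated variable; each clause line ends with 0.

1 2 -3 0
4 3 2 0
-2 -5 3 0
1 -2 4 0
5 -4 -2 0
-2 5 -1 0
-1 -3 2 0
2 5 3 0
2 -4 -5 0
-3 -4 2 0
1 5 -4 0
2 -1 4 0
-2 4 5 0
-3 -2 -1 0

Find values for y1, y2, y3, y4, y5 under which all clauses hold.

Set y1 = False and propagate.
The remaining clauses are satisfied by y2 = True, y3 = True, y4 = True, y5 = True.
Every clause has at least one true literal under this assignment.

y1=0, y2=1, y3=1, y4=1, y5=1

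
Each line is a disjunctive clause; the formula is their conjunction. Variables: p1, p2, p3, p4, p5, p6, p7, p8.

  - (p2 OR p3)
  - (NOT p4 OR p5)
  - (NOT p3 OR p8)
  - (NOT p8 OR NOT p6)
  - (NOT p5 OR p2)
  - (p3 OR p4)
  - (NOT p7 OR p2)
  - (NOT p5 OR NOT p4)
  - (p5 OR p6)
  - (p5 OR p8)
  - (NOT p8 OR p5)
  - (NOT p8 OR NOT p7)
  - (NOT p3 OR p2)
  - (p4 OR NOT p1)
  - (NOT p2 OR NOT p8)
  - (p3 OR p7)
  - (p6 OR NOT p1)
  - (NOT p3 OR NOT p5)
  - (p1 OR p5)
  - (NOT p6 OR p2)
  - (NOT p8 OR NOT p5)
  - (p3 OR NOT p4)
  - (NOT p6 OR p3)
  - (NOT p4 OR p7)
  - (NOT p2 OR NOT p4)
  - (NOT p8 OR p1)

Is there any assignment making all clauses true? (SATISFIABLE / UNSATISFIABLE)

UNSATISFIABLE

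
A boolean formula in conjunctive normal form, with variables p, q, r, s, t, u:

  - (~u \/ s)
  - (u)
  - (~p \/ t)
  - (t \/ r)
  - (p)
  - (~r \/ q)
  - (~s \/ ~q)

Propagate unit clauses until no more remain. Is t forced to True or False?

True

(u) stands alone — u = True.
(s \/ ~u) with u = True leaves only s, so s = True.
Unit clause (p) sets p = True.
In (t \/ ~p), ~p is now false; t must hold, so t = True.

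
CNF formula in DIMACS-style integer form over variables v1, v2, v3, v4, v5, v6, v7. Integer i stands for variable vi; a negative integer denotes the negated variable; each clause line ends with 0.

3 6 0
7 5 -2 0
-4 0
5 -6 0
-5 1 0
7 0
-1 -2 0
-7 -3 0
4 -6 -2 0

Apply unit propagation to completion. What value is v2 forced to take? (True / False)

(~v4) stands alone — v4 = False.
(v7) stands alone — v7 = True.
(~v3 | ~v7): since v7 = True, the clause reduces to (~v3). v3 = False.
In (v3 | v6), v3 is now false; v6 must hold, so v6 = True.
From (v5 | ~v6) and v6 = True: v5 = True.
(v1 | ~v5): since v5 = True, the clause reduces to (v1). v1 = True.
From (~v1 | ~v2) and v1 = True: v2 = False.

False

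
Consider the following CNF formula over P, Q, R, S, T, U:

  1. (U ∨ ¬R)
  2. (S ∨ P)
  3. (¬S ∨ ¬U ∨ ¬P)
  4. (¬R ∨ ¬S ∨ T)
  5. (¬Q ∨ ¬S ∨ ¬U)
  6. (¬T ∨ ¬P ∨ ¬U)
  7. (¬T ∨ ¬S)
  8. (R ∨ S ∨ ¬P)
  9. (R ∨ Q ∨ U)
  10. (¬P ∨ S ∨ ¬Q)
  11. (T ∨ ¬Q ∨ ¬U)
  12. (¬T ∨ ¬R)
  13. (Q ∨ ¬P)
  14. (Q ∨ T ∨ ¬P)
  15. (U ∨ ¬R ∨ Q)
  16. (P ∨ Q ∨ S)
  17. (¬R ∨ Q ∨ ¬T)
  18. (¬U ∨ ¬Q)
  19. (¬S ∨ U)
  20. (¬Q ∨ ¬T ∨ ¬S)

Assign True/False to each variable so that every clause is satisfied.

P=False, Q=False, R=False, S=True, T=False, U=True

Try P = False.
  then S is forced to True.
  then T is forced to False.
  then R is forced to False.
  then U is forced to True.
  then Q is forced to False.
Every clause has at least one true literal under this assignment.
Check each clause:
  1. (¬R ∨ U) — ¬R is true.
  2. (S ∨ P) — S is true.
  3. (¬P ∨ ¬U ∨ ¬S) — ¬P is true.
  4. (¬R ∨ ¬S ∨ T) — ¬R is true.
  5. (¬U ∨ ¬S ∨ ¬Q) — ¬Q is true.
  6. (¬U ∨ ¬P ∨ ¬T) — ¬T is true.
  7. (¬S ∨ ¬T) — ¬T is true.
  8. (S ∨ R ∨ ¬P) — S is true.
  9. (U ∨ R ∨ Q) — U is true.
  10. (¬P ∨ S ∨ ¬Q) — S is true.
  11. (T ∨ ¬Q ∨ ¬U) — ¬Q is true.
  12. (¬R ∨ ¬T) — ¬T is true.
  13. (Q ∨ ¬P) — ¬P is true.
  14. (T ∨ ¬P ∨ Q) — ¬P is true.
  15. (U ∨ Q ∨ ¬R) — ¬R is true.
  16. (P ∨ S ∨ Q) — S is true.
  17. (Q ∨ ¬T ∨ ¬R) — ¬T is true.
  18. (¬U ∨ ¬Q) — ¬Q is true.
  19. (U ∨ ¬S) — U is true.
  20. (¬T ∨ ¬Q ∨ ¬S) — ¬T is true.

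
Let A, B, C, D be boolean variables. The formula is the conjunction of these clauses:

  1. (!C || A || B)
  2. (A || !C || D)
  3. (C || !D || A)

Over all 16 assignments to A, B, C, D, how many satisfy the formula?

11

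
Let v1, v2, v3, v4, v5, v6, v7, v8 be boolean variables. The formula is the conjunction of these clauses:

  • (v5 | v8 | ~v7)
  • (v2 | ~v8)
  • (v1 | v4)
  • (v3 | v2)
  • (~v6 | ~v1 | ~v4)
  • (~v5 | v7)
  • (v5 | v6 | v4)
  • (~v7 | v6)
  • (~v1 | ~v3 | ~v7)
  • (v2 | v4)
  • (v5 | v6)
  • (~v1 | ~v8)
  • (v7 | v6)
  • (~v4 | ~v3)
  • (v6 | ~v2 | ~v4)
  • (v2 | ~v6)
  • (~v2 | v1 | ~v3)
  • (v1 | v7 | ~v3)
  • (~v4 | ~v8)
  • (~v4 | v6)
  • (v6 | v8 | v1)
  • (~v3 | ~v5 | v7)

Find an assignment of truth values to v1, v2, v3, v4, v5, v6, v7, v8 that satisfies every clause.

v1=True  v2=True  v3=False  v4=False  v5=True  v6=True  v7=True  v8=False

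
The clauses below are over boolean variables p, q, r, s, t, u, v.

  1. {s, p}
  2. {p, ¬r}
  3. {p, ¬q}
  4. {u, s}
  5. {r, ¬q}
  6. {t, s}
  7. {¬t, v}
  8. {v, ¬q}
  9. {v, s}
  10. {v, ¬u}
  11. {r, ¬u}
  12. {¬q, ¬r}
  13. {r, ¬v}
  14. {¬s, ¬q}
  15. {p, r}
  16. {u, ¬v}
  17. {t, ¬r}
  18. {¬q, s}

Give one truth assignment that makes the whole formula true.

p = True, q = False, r = False, s = True, t = False, u = False, v = False

Check each clause:
  1. {s, p} — p is true.
  2. {¬r, p} — p is true.
  3. {¬q, p} — p is true.
  4. {s, u} — s is true.
  5. {r, ¬q} — ¬q is true.
  6. {t, s} — s is true.
  7. {v, ¬t} — ¬t is true.
  8. {v, ¬q} — ¬q is true.
  9. {v, s} — s is true.
  10. {¬u, v} — ¬u is true.
  11. {r, ¬u} — ¬u is true.
  12. {¬r, ¬q} — ¬r is true.
  13. {r, ¬v} — ¬v is true.
  14. {¬s, ¬q} — ¬q is true.
  15. {p, r} — p is true.
  16. {¬v, u} — ¬v is true.
  17. {t, ¬r} — ¬r is true.
  18. {s, ¬q} — s is true.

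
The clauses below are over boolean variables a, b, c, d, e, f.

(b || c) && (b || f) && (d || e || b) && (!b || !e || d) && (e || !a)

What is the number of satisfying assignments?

Split on b, then e.
  b=1, e=1: forces d=1; a, c, f free → 2^3 = 8.
  b=1, e=0: forces a=0; c, d, f free → 2^3 = 8.
  b=0, e=1: remaining (a,c,d,f) ∈ {(0,1,0,1); (0,1,1,1); (1,1,0,1); (1,1,1,1)} — 4.
  b=0, e=0: remaining (a,c,d,f) ∈ {(0,1,1,1)} — 1.
Total: 8 + 8 + 4 + 1 = 21.

21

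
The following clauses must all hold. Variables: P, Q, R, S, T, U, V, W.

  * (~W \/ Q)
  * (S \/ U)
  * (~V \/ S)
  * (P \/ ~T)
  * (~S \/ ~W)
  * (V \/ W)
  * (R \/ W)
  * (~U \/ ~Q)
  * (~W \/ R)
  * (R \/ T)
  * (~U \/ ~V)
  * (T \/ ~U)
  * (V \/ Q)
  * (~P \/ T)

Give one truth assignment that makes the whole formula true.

P=False  Q=True  R=True  S=True  T=False  U=False  V=True  W=False

R occurs only positively in the remaining clauses — set R = True.
Branch on P: take P = False.
  then T is forced to False.
  then U is forced to False.
  then S is forced to True.
  then W is forced to False.
  then V is forced to True.
Q is now unconstrained; take Q = True.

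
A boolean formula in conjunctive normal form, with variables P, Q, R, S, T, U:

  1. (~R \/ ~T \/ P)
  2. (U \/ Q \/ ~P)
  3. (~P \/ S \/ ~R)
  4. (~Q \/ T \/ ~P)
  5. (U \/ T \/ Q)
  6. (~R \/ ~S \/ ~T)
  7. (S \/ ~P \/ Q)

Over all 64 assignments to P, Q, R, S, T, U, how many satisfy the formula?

27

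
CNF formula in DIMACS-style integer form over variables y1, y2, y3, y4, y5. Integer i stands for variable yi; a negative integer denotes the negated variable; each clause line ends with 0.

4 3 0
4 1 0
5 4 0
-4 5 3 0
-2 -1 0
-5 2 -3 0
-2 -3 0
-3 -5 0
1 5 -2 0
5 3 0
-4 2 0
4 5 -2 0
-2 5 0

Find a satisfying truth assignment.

y1 = 0, y2 = 1, y3 = 0, y4 = 1, y5 = 1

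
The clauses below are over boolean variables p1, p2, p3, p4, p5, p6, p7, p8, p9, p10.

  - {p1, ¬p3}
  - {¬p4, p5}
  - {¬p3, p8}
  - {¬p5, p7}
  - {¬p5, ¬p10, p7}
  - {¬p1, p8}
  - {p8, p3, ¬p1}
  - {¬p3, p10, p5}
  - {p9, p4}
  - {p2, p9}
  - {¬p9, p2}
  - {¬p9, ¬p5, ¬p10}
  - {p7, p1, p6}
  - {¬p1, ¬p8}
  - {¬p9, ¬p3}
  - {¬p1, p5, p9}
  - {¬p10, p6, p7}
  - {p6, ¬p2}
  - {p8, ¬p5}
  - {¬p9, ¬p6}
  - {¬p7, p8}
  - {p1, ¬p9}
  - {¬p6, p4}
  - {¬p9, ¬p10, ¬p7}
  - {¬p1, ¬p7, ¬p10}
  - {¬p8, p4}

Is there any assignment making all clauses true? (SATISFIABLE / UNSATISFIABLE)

SATISFIABLE

Branch on p1: take p1 = False.
  then p3 is forced to False.
  then p9 is forced to False.
  then p4 is forced to True.
  then p5 is forced to True.
  then p7 is forced to True.
  then p2 is forced to True.
  then p6 is forced to True.
  then p8 is forced to True.
p10 is now unconstrained; take p10 = True.
Every clause has at least one true literal under this assignment.
So p1=F, p2=T, p3=F, p4=T, p5=T, p6=T, p7=T, p8=T, p9=F, p10=T is a satisfying assignment.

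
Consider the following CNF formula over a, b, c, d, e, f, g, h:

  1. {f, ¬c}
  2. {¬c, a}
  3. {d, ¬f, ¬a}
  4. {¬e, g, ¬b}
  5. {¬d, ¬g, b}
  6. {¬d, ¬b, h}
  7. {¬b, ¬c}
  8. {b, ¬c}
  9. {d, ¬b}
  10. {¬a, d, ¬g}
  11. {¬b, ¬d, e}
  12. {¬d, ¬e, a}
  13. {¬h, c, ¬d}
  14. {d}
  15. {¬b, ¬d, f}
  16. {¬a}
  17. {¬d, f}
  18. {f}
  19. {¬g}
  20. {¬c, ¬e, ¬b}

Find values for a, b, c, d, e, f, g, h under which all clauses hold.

Unit propagation: (d) forces d = True.
(¬a) is a unit clause, so a = False.
(¬c) is a unit clause, so c = False.
The clause (¬e) is unit: e must be False.
Unit propagation: (¬b) forces b = False.
Unit propagation: (¬g) forces g = False.
Unit propagation: (¬h) forces h = False.
The clause (f) is unit: f must be True.

a=0, b=0, c=0, d=1, e=0, f=1, g=0, h=0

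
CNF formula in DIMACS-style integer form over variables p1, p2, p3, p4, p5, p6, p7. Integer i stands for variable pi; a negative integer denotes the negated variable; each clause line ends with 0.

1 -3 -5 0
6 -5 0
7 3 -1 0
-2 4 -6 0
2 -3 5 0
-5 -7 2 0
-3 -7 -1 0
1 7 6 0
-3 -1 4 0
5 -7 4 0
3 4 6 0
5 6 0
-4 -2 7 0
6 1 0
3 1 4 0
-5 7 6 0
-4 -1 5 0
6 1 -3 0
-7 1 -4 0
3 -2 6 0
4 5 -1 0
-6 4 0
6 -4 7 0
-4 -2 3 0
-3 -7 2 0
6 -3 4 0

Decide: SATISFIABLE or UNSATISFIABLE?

Try p1 = False.
  then p6 is forced to True.
  then p4 is forced to True.
  then p7 is forced to False.
  then p2 is forced to False.
Branch on p3: take p3 = False.
p5 is now unconstrained; take p5 = False.
So p1 = F, p2 = F, p3 = F, p4 = T, p5 = F, p6 = T, p7 = F is a satisfying assignment.

SATISFIABLE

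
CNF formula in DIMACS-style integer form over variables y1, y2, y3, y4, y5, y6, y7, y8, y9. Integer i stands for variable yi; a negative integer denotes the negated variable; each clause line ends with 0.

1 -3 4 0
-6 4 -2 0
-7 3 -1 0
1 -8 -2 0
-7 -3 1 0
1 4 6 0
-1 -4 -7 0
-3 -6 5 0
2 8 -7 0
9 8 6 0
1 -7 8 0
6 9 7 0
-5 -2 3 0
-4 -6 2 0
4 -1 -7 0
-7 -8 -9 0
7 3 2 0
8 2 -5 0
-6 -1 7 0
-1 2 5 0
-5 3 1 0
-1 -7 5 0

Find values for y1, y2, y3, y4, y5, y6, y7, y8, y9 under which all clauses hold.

y1=1, y2=0, y3=1, y4=0, y5=1, y6=0, y7=0, y8=1, y9=1

Check each clause:
  1. (y4 ∨ y1 ∨ ¬y3) — y1 is true.
  2. (y4 ∨ ¬y2 ∨ ¬y6) — ¬y6 is true.
  3. (¬y1 ∨ ¬y7 ∨ y3) — ¬y7 is true.
  4. (¬y8 ∨ y1 ∨ ¬y2) — y1 is true.
  5. (¬y7 ∨ ¬y3 ∨ y1) — y1 is true.
  6. (y1 ∨ y4 ∨ y6) — y1 is true.
  7. (¬y7 ∨ ¬y1 ∨ ¬y4) — ¬y7 is true.
  8. (y5 ∨ ¬y3 ∨ ¬y6) — ¬y6 is true.
  9. (¬y7 ∨ y8 ∨ y2) — y8 is true.
  10. (y8 ∨ y6 ∨ y9) — y8 is true.
  11. (y8 ∨ ¬y7 ∨ y1) — y8 is true.
  12. (y6 ∨ y9 ∨ y7) — y9 is true.
  13. (¬y5 ∨ y3 ∨ ¬y2) — y3 is true.
  14. (y2 ∨ ¬y4 ∨ ¬y6) — ¬y6 is true.
  15. (y4 ∨ ¬y1 ∨ ¬y7) — ¬y7 is true.
  16. (¬y8 ∨ ¬y7 ∨ ¬y9) — ¬y7 is true.
  17. (y7 ∨ y3 ∨ y2) — y3 is true.
  18. (y8 ∨ ¬y5 ∨ y2) — y8 is true.
  19. (¬y6 ∨ y7 ∨ ¬y1) — ¬y6 is true.
  20. (y2 ∨ ¬y1 ∨ y5) — y5 is true.
  21. (¬y5 ∨ y3 ∨ y1) — y1 is true.
  22. (y5 ∨ ¬y7 ∨ ¬y1) — ¬y7 is true.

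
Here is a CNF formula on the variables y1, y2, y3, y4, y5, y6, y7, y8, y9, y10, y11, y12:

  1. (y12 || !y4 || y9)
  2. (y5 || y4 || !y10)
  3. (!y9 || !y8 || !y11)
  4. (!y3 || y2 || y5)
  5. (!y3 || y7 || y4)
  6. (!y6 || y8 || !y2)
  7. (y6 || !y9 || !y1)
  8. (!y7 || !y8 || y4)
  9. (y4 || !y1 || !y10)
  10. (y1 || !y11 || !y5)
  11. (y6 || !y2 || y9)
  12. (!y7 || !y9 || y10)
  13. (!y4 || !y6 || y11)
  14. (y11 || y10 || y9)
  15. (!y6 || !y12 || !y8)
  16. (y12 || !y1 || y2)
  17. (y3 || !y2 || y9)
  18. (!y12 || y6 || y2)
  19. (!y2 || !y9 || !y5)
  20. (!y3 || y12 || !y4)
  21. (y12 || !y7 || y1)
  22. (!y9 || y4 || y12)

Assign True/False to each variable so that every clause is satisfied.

Branch on y1: take y1 = True.
Set y2 = False and propagate.
  then y12 is forced to True.
  then y6 is forced to True.
  then y8 is forced to False.
The remaining clauses are satisfied by y3 = False, y4 = True, y5 = False, y7 = True, y9 = True, y10 = True, y11 = True.
Every clause has at least one true literal under this assignment.
Check each clause:
  1. (y9 || y12 || !y4) — y9 is true.
  2. (y4 || !y10 || y5) — y4 is true.
  3. (!y11 || !y9 || !y8) — !y8 is true.
  4. (!y3 || y2 || y5) — !y3 is true.
  5. (y4 || y7 || !y3) — y4 is true.
  6. (!y6 || y8 || !y2) — !y2 is true.
  7. (!y1 || y6 || !y9) — y6 is true.
  8. (y4 || !y7 || !y8) — !y8 is true.
  9. (!y10 || !y1 || y4) — y4 is true.
  10. (!y11 || !y5 || y1) — y1 is true.
  11. (!y2 || y6 || y9) — y9 is true.
  12. (y10 || !y9 || !y7) — y10 is true.
  13. (!y6 || !y4 || y11) — y11 is true.
  14. (y11 || y9 || y10) — y9 is true.
  15. (!y8 || !y12 || !y6) — !y8 is true.
  16. (y2 || y12 || !y1) — y12 is true.
  17. (y9 || !y2 || y3) — y9 is true.
  18. (y6 || y2 || !y12) — y6 is true.
  19. (!y2 || !y9 || !y5) — !y5 is true.
  20. (!y3 || !y4 || y12) — !y3 is true.
  21. (y1 || y12 || !y7) — y1 is true.
  22. (y12 || y4 || !y9) — y12 is true.

y1 = T, y2 = F, y3 = F, y4 = T, y5 = F, y6 = T, y7 = T, y8 = F, y9 = T, y10 = T, y11 = T, y12 = T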